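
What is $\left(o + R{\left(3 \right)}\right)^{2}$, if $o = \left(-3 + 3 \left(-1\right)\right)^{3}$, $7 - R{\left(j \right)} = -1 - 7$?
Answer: $40401$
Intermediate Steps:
$R{\left(j \right)} = 15$ ($R{\left(j \right)} = 7 - \left(-1 - 7\right) = 7 - -8 = 7 + 8 = 15$)
$o = -216$ ($o = \left(-3 - 3\right)^{3} = \left(-6\right)^{3} = -216$)
$\left(o + R{\left(3 \right)}\right)^{2} = \left(-216 + 15\right)^{2} = \left(-201\right)^{2} = 40401$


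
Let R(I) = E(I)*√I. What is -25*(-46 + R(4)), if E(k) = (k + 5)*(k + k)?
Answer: -2450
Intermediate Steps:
E(k) = 2*k*(5 + k) (E(k) = (5 + k)*(2*k) = 2*k*(5 + k))
R(I) = 2*I^(3/2)*(5 + I) (R(I) = (2*I*(5 + I))*√I = 2*I^(3/2)*(5 + I))
-25*(-46 + R(4)) = -25*(-46 + 2*4^(3/2)*(5 + 4)) = -25*(-46 + 2*8*9) = -25*(-46 + 144) = -25*98 = -2450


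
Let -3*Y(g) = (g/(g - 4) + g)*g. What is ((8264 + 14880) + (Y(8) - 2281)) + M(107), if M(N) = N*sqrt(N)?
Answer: 62509/3 + 107*sqrt(107) ≈ 21943.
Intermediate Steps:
M(N) = N**(3/2)
Y(g) = -g*(g + g/(-4 + g))/3 (Y(g) = -(g/(g - 4) + g)*g/3 = -(g/(-4 + g) + g)*g/3 = -(g + g/(-4 + g))*g/3 = -g*(g + g/(-4 + g))/3)
((8264 + 14880) + (Y(8) - 2281)) + M(107) = ((8264 + 14880) + ((1/3)*8**2*(3 - 1*8)/(-4 + 8) - 2281)) + 107**(3/2) = (23144 + ((1/3)*64*(3 - 8)/4 - 2281)) + 107*sqrt(107) = (23144 + ((1/3)*64*(1/4)*(-5) - 2281)) + 107*sqrt(107) = (23144 + (-80/3 - 2281)) + 107*sqrt(107) = (23144 - 6923/3) + 107*sqrt(107) = 62509/3 + 107*sqrt(107)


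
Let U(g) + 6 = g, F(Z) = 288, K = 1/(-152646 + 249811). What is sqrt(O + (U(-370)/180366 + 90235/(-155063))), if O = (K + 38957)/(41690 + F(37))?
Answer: 2*sqrt(69951667965875165189249414308736979195)/28519011142105091865 ≈ 0.58654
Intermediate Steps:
K = 1/97165 ≈ 1.0292e-5
U(g) = -6 + g
O = 1892628453/2039396185 (O = (1/97165 + 38957)/(41690 + 288) = (3785256906/97165)/41978 = (3785256906/97165)*(1/41978) = 1892628453/2039396185 ≈ 0.92803)
sqrt(O + (U(-370)/180366 + 90235/(-155063))) = sqrt(1892628453/2039396185 + ((-6 - 370)/180366 + 90235/(-155063))) = sqrt(1892628453/2039396185 + (-376*1/180366 + 90235*(-1/155063))) = sqrt(1892628453/2039396185 + (-188/90183 - 90235/155063)) = sqrt(1892628453/2039396185 - 8166814849/13984046529) = sqrt(9811233302209338572/28519011142105091865) = 2*sqrt(69951667965875165189249414308736979195)/28519011142105091865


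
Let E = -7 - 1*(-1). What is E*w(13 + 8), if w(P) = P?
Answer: -126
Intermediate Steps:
E = -6 (E = -7 + 1 = -6)
E*w(13 + 8) = -6*(13 + 8) = -6*21 = -126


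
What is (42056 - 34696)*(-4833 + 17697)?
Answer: 94679040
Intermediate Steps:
(42056 - 34696)*(-4833 + 17697) = 7360*12864 = 94679040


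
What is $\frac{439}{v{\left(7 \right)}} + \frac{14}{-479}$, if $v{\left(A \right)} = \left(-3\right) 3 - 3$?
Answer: $- \frac{210449}{5748} \approx -36.613$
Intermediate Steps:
$v{\left(A \right)} = -12$ ($v{\left(A \right)} = -9 - 3 = -12$)
$\frac{439}{v{\left(7 \right)}} + \frac{14}{-479} = \frac{439}{-12} + \frac{14}{-479} = 439 \left(- \frac{1}{12}\right) + 14 \left(- \frac{1}{479}\right) = - \frac{439}{12} - \frac{14}{479} = - \frac{210449}{5748}$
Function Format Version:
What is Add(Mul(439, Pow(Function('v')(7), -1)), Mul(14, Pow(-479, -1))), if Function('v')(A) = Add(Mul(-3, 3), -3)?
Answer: Rational(-210449, 5748) ≈ -36.613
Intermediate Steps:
Function('v')(A) = -12 (Function('v')(A) = Add(-9, -3) = -12)
Add(Mul(439, Pow(Function('v')(7), -1)), Mul(14, Pow(-479, -1))) = Add(Mul(439, Pow(-12, -1)), Mul(14, Pow(-479, -1))) = Add(Mul(439, Rational(-1, 12)), Mul(14, Rational(-1, 479))) = Add(Rational(-439, 12), Rational(-14, 479)) = Rational(-210449, 5748)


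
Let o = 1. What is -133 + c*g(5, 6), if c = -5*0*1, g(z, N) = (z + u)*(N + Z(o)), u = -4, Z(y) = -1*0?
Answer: -133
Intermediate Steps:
Z(y) = 0
g(z, N) = N*(-4 + z) (g(z, N) = (z - 4)*(N + 0) = (-4 + z)*N = N*(-4 + z))
c = 0 (c = 0*1 = 0)
-133 + c*g(5, 6) = -133 + 0*(6*(-4 + 5)) = -133 + 0*(6*1) = -133 + 0*6 = -133 + 0 = -133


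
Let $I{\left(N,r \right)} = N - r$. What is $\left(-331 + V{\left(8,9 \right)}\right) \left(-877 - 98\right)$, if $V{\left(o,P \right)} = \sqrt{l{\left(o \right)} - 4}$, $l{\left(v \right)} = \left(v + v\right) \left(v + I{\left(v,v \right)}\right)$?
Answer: $322725 - 1950 \sqrt{31} \approx 3.1187 \cdot 10^{5}$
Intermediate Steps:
$l{\left(v \right)} = 2 v^{2}$ ($l{\left(v \right)} = \left(v + v\right) \left(v + \left(v - v\right)\right) = 2 v \left(v + 0\right) = 2 v v = 2 v^{2}$)
$V{\left(o,P \right)} = \sqrt{-4 + 2 o^{2}}$ ($V{\left(o,P \right)} = \sqrt{2 o^{2} - 4} = \sqrt{-4 + 2 o^{2}}$)
$\left(-331 + V{\left(8,9 \right)}\right) \left(-877 - 98\right) = \left(-331 + \sqrt{-4 + 2 \cdot 8^{2}}\right) \left(-877 - 98\right) = \left(-331 + \sqrt{-4 + 2 \cdot 64}\right) \left(-975\right) = \left(-331 + \sqrt{-4 + 128}\right) \left(-975\right) = \left(-331 + \sqrt{124}\right) \left(-975\right) = \left(-331 + 2 \sqrt{31}\right) \left(-975\right) = 322725 - 1950 \sqrt{31}$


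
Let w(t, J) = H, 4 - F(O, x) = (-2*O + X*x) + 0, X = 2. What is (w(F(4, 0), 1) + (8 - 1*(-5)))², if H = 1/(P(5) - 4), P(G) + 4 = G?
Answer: 1444/9 ≈ 160.44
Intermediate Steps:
P(G) = -4 + G
F(O, x) = 4 - 2*x + 2*O (F(O, x) = 4 - ((-2*O + 2*x) + 0) = 4 - (-2*O + 2*x) = 4 + (-2*x + 2*O) = 4 - 2*x + 2*O)
H = -⅓ (H = 1/((-4 + 5) - 4) = 1/(1 - 4) = 1/(-3) = -⅓ ≈ -0.33333)
w(t, J) = -⅓
(w(F(4, 0), 1) + (8 - 1*(-5)))² = (-⅓ + (8 - 1*(-5)))² = (-⅓ + (8 + 5))² = (-⅓ + 13)² = (38/3)² = 1444/9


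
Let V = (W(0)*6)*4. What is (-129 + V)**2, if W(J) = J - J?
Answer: 16641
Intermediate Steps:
W(J) = 0
V = 0 (V = (0*6)*4 = 0*4 = 0)
(-129 + V)**2 = (-129 + 0)**2 = (-129)**2 = 16641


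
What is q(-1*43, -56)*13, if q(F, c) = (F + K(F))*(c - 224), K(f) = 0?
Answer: 156520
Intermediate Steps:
q(F, c) = F*(-224 + c) (q(F, c) = (F + 0)*(c - 224) = F*(-224 + c))
q(-1*43, -56)*13 = ((-1*43)*(-224 - 56))*13 = -43*(-280)*13 = 12040*13 = 156520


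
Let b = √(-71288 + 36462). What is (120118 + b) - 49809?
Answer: 70309 + I*√34826 ≈ 70309.0 + 186.62*I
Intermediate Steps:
b = I*√34826 (b = √(-34826) = I*√34826 ≈ 186.62*I)
(120118 + b) - 49809 = (120118 + I*√34826) - 49809 = 70309 + I*√34826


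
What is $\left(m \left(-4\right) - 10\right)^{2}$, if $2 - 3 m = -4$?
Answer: $324$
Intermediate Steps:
$m = 2$ ($m = \frac{2}{3} - - \frac{4}{3} = \frac{2}{3} + \frac{4}{3} = 2$)
$\left(m \left(-4\right) - 10\right)^{2} = \left(2 \left(-4\right) - 10\right)^{2} = \left(-8 - 10\right)^{2} = \left(-18\right)^{2} = 324$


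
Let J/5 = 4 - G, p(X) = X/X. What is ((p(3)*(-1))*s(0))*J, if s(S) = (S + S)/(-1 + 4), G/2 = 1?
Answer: 0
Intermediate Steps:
G = 2 (G = 2*1 = 2)
s(S) = 2*S/3 (s(S) = (2*S)/3 = (2*S)*(⅓) = 2*S/3)
p(X) = 1
J = 10 (J = 5*(4 - 1*2) = 5*(4 - 2) = 5*2 = 10)
((p(3)*(-1))*s(0))*J = ((1*(-1))*((⅔)*0))*10 = -1*0*10 = 0*10 = 0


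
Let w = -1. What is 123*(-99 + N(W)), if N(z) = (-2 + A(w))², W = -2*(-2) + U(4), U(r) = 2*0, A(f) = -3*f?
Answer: -12054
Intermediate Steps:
U(r) = 0
W = 4 (W = -2*(-2) + 0 = 4 + 0 = 4)
N(z) = 1 (N(z) = (-2 - 3*(-1))² = (-2 + 3)² = 1² = 1)
123*(-99 + N(W)) = 123*(-99 + 1) = 123*(-98) = -12054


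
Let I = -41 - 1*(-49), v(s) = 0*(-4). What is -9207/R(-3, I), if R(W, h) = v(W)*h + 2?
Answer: -9207/2 ≈ -4603.5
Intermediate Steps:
v(s) = 0
I = 8 (I = -41 + 49 = 8)
R(W, h) = 2 (R(W, h) = 0*h + 2 = 0 + 2 = 2)
-9207/R(-3, I) = -9207/2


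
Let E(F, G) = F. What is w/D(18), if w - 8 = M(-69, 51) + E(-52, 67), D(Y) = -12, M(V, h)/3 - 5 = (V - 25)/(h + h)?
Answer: 45/17 ≈ 2.6471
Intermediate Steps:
M(V, h) = 15 + 3*(-25 + V)/(2*h) (M(V, h) = 15 + 3*((V - 25)/(h + h)) = 15 + 3*((-25 + V)/((2*h))) = 15 + 3*((-25 + V)*(1/(2*h))) = 15 + 3*((-25 + V)/(2*h)) = 15 + 3*(-25 + V)/(2*h))
w = -540/17 (w = 8 + ((3/2)*(-25 - 69 + 10*51)/51 - 52) = 8 + ((3/2)*(1/51)*(-25 - 69 + 510) - 52) = 8 + ((3/2)*(1/51)*416 - 52) = 8 + (208/17 - 52) = 8 - 676/17 = -540/17 ≈ -31.765)
w/D(18) = -540/17/(-12) = -540/17*(-1/12) = 45/17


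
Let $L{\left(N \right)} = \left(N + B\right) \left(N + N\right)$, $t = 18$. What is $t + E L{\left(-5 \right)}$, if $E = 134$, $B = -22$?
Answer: $36198$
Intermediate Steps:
$L{\left(N \right)} = 2 N \left(-22 + N\right)$ ($L{\left(N \right)} = \left(N - 22\right) \left(N + N\right) = \left(-22 + N\right) 2 N = 2 N \left(-22 + N\right)$)
$t + E L{\left(-5 \right)} = 18 + 134 \cdot 2 \left(-5\right) \left(-22 - 5\right) = 18 + 134 \cdot 2 \left(-5\right) \left(-27\right) = 18 + 134 \cdot 270 = 18 + 36180 = 36198$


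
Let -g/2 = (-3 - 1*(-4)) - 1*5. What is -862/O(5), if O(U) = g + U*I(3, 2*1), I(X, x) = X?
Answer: -862/23 ≈ -37.478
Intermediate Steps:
g = 8 (g = -2*((-3 - 1*(-4)) - 1*5) = -2*((-3 + 4) - 5) = -2*(1 - 5) = -2*(-4) = 8)
O(U) = 8 + 3*U (O(U) = 8 + U*3 = 8 + 3*U)
-862/O(5) = -862/(8 + 3*5) = -862/(8 + 15) = -862/23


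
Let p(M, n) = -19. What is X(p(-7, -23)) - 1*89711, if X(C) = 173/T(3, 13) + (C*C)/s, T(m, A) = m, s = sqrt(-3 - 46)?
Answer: -268960/3 - 361*I/7 ≈ -89653.0 - 51.571*I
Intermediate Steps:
s = 7*I (s = sqrt(-49) = 7*I ≈ 7.0*I)
X(C) = 173/3 - I*C**2/7 (X(C) = 173/3 + (C*C)/((7*I)) = 173*(1/3) + C**2*(-I/7) = 173/3 - I*C**2/7)
X(p(-7, -23)) - 1*89711 = (173/3 - 1/7*I*(-19)**2) - 1*89711 = (173/3 - 1/7*I*361) - 89711 = (173/3 - 361*I/7) - 89711 = -268960/3 - 361*I/7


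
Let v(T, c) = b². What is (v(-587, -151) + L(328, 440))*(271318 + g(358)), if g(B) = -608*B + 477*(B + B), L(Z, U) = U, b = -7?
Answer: 193245954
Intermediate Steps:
v(T, c) = 49 (v(T, c) = (-7)² = 49)
g(B) = 346*B (g(B) = -608*B + 477*(2*B) = -608*B + 954*B = 346*B)
(v(-587, -151) + L(328, 440))*(271318 + g(358)) = (49 + 440)*(271318 + 346*358) = 489*(271318 + 123868) = 489*395186 = 193245954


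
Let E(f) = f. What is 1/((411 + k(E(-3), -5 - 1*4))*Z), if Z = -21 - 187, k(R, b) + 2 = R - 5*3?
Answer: -1/81328 ≈ -1.2296e-5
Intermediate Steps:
k(R, b) = -17 + R (k(R, b) = -2 + (R - 5*3) = -2 + (R - 15) = -2 + (-15 + R) = -17 + R)
Z = -208
1/((411 + k(E(-3), -5 - 1*4))*Z) = 1/((411 + (-17 - 3))*(-208)) = 1/((411 - 20)*(-208)) = 1/(391*(-208)) = 1/(-81328) = -1/81328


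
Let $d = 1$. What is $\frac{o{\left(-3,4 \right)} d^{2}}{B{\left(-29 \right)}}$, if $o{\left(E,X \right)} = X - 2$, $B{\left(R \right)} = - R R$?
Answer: $- \frac{2}{841} \approx -0.0023781$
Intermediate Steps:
$B{\left(R \right)} = - R^{2}$
$o{\left(E,X \right)} = -2 + X$
$\frac{o{\left(-3,4 \right)} d^{2}}{B{\left(-29 \right)}} = \frac{\left(-2 + 4\right) 1^{2}}{\left(-1\right) \left(-29\right)^{2}} = \frac{2 \cdot 1}{\left(-1\right) 841} = \frac{2}{-841} = 2 \left(- \frac{1}{841}\right) = - \frac{2}{841}$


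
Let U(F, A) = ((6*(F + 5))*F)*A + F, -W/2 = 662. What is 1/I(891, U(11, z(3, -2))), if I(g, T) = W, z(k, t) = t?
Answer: -1/1324 ≈ -0.00075529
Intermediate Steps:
W = -1324 (W = -2*662 = -1324)
U(F, A) = F + A*F*(30 + 6*F) (U(F, A) = ((6*(5 + F))*F)*A + F = ((30 + 6*F)*F)*A + F = (F*(30 + 6*F))*A + F = A*F*(30 + 6*F) + F = F + A*F*(30 + 6*F))
I(g, T) = -1324
1/I(891, U(11, z(3, -2))) = 1/(-1324) = -1/1324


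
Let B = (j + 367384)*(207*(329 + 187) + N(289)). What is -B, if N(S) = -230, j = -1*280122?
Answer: -9300558484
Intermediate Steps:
j = -280122
B = 9300558484 (B = (-280122 + 367384)*(207*(329 + 187) - 230) = 87262*(207*516 - 230) = 87262*(106812 - 230) = 87262*106582 = 9300558484)
-B = -1*9300558484 = -9300558484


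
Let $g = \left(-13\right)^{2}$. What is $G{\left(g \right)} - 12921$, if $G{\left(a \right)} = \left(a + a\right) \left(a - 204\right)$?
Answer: $-24751$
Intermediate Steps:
$g = 169$
$G{\left(a \right)} = 2 a \left(-204 + a\right)$
$G{\left(g \right)} - 12921 = 2 \cdot 169 \left(-204 + 169\right) - 12921 = 2 \cdot 169 \left(-35\right) - 12921 = -11830 - 12921 = -24751$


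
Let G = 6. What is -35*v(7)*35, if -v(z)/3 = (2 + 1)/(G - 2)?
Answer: 11025/4 ≈ 2756.3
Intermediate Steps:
v(z) = -9/4 (v(z) = -3*(2 + 1)/(6 - 2) = -9/4)
-35*v(7)*35 = -35*(-9/4)*35 = (315/4)*35 = 11025/4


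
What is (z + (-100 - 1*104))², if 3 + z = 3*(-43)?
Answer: 112896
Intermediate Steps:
z = -132 (z = -3 + 3*(-43) = -3 - 129 = -132)
(z + (-100 - 1*104))² = (-132 + (-100 - 1*104))² = (-132 + (-100 - 104))² = (-132 - 204)² = (-336)² = 112896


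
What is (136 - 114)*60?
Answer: 1320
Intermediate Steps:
(136 - 114)*60 = 22*60 = 1320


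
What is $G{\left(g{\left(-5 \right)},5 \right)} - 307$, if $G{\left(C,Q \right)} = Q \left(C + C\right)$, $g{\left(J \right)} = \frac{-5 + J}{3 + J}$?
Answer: $-257$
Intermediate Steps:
$g{\left(J \right)} = \frac{-5 + J}{3 + J}$
$G{\left(C,Q \right)} = 2 C Q$ ($G{\left(C,Q \right)} = Q 2 C = 2 C Q$)
$G{\left(g{\left(-5 \right)},5 \right)} - 307 = 2 \frac{-5 - 5}{3 - 5} \cdot 5 - 307 = 2 \frac{1}{-2} \left(-10\right) 5 - 307 = 2 \left(\left(- \frac{1}{2}\right) \left(-10\right)\right) 5 - 307 = 2 \cdot 5 \cdot 5 - 307 = 50 - 307 = -257$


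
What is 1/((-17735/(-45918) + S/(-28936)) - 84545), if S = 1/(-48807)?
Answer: -1200908208984/101530320699397583 ≈ -1.1828e-5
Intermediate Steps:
S = -1/48807 ≈ -2.0489e-5
1/((-17735/(-45918) + S/(-28936)) - 84545) = 1/((-17735/(-45918) - 1/48807/(-28936)) - 84545) = 1/((-17735*(-1/45918) - 1/48807*(-1/28936)) - 84545) = 1/((17735/45918 + 1/1412279352) - 84545) = 1/(463829154697/1200908208984 - 84545) = 1/(-101530320699397583/1200908208984) = -1200908208984/101530320699397583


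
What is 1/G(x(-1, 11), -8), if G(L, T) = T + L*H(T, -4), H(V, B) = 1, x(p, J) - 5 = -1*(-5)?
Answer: ½ ≈ 0.50000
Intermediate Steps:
x(p, J) = 10 (x(p, J) = 5 - 1*(-5) = 5 + 5 = 10)
G(L, T) = L + T (G(L, T) = T + L*1 = T + L = L + T)
1/G(x(-1, 11), -8) = 1/(10 - 8) = 1/2 = ½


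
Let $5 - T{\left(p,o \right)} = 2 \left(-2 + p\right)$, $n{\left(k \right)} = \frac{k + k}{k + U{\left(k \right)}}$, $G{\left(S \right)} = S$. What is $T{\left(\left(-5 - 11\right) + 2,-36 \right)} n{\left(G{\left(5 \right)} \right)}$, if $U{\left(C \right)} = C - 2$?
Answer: $\frac{185}{4} \approx 46.25$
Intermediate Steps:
$U{\left(C \right)} = -2 + C$ ($U{\left(C \right)} = C - 2 = -2 + C$)
$n{\left(k \right)} = \frac{2 k}{-2 + 2 k}$ ($n{\left(k \right)} = \frac{k + k}{k + \left(-2 + k\right)} = \frac{2 k}{-2 + 2 k}$)
$T{\left(p,o \right)} = 9 - 2 p$ ($T{\left(p,o \right)} = 5 - 2 \left(-2 + p\right) = 5 - \left(-4 + 2 p\right) = 9 - 2 p$)
$T{\left(\left(-5 - 11\right) + 2,-36 \right)} n{\left(G{\left(5 \right)} \right)} = \left(9 - 2 \left(\left(-5 - 11\right) + 2\right)\right) \frac{5}{-1 + 5} = \left(9 - 2 \left(-16 + 2\right)\right) \frac{5}{4} = \left(9 - -28\right) 5 \cdot \frac{1}{4} = \left(9 + 28\right) \frac{5}{4} = 37 \cdot \frac{5}{4} = \frac{185}{4}$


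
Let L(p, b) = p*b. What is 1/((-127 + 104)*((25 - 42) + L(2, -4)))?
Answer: 1/575 ≈ 0.0017391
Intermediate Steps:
L(p, b) = b*p
1/((-127 + 104)*((25 - 42) + L(2, -4))) = 1/((-127 + 104)*((25 - 42) - 4*2)) = 1/(-23*(-17 - 8)) = 1/(-23*(-25)) = 1/575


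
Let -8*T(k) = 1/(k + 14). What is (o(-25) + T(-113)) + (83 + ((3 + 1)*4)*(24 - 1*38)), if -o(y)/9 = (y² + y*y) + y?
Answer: -8843471/792 ≈ -11166.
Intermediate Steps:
o(y) = -18*y² - 9*y (o(y) = -9*((y² + y*y) + y) = -9*((y² + y²) + y) = -9*(2*y² + y) = -9*(y + 2*y²) = -18*y² - 9*y)
T(k) = -1/(8*(14 + k)) (T(k) = -1/(8*(k + 14)) = -1/(8*(14 + k)))
(o(-25) + T(-113)) + (83 + ((3 + 1)*4)*(24 - 1*38)) = (-9*(-25)*(1 + 2*(-25)) - 1/(112 + 8*(-113))) + (83 + ((3 + 1)*4)*(24 - 1*38)) = (-9*(-25)*(1 - 50) - 1/(112 - 904)) + (83 + (4*4)*(24 - 38)) = (-9*(-25)*(-49) - 1/(-792)) + (83 + 16*(-14)) = (-11025 - 1*(-1/792)) + (83 - 224) = (-11025 + 1/792) - 141 = -8731799/792 - 141 = -8843471/792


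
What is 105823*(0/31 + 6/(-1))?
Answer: -634938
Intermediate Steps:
105823*(0/31 + 6/(-1)) = 105823*(0*(1/31) + 6*(-1)) = 105823*(0 - 6) = 105823*(-6) = -634938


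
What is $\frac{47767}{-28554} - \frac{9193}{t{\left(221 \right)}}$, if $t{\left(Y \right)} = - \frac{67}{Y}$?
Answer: $\frac{58008619373}{1913118} \approx 30322.0$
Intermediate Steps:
$\frac{47767}{-28554} - \frac{9193}{t{\left(221 \right)}} = \frac{47767}{-28554} - \frac{9193}{\left(-67\right) \frac{1}{221}} = 47767 \left(- \frac{1}{28554}\right) - \frac{9193}{\left(-67\right) \frac{1}{221}} = - \frac{47767}{28554} - \frac{9193}{- \frac{67}{221}} = - \frac{47767}{28554} - - \frac{2031653}{67} = - \frac{47767}{28554} + \frac{2031653}{67} = \frac{58008619373}{1913118}$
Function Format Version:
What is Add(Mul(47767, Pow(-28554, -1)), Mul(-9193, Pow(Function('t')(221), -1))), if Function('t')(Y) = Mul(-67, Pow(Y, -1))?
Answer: Rational(58008619373, 1913118) ≈ 30322.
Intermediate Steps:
Add(Mul(47767, Pow(-28554, -1)), Mul(-9193, Pow(Function('t')(221), -1))) = Add(Mul(47767, Pow(-28554, -1)), Mul(-9193, Pow(Mul(-67, Pow(221, -1)), -1))) = Add(Mul(47767, Rational(-1, 28554)), Mul(-9193, Pow(Mul(-67, Rational(1, 221)), -1))) = Add(Rational(-47767, 28554), Mul(-9193, Pow(Rational(-67, 221), -1))) = Add(Rational(-47767, 28554), Mul(-9193, Rational(-221, 67))) = Add(Rational(-47767, 28554), Rational(2031653, 67)) = Rational(58008619373, 1913118)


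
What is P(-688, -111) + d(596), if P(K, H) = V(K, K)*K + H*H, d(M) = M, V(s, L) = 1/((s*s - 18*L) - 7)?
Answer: 6274057469/485721 ≈ 12917.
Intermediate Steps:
V(s, L) = 1/(-7 + s² - 18*L) (V(s, L) = 1/((s² - 18*L) - 7) = 1/(-7 + s² - 18*L))
P(K, H) = H² + K/(-7 + K² - 18*K) (P(K, H) = K/(-7 + K² - 18*K) + H*H = K/(-7 + K² - 18*K) + H² = H² + K/(-7 + K² - 18*K))
P(-688, -111) + d(596) = ((-111)² - 1*(-688)/(7 - 1*(-688)² + 18*(-688))) + 596 = (12321 - 1*(-688)/(7 - 1*473344 - 12384)) + 596 = (12321 - 1*(-688)/(7 - 473344 - 12384)) + 596 = (12321 - 1*(-688)/(-485721)) + 596 = (12321 - 1*(-688)*(-1/485721)) + 596 = (12321 - 688/485721) + 596 = 5984567753/485721 + 596 = 6274057469/485721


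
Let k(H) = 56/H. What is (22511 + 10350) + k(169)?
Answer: 5553565/169 ≈ 32861.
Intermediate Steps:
(22511 + 10350) + k(169) = (22511 + 10350) + 56/169 = 32861 + 56*(1/169) = 32861 + 56/169 = 5553565/169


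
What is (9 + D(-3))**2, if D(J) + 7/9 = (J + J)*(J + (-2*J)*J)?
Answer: 1459264/81 ≈ 18016.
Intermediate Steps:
D(J) = -7/9 + 2*J*(J - 2*J**2) (D(J) = -7/9 + (J + J)*(J + (-2*J)*J) = -7/9 + (2*J)*(J - 2*J**2) = -7/9 + 2*J*(J - 2*J**2))
(9 + D(-3))**2 = (9 + (-7/9 - 4*(-3)**3 + 2*(-3)**2))**2 = (9 + (-7/9 - 4*(-27) + 2*9))**2 = (9 + (-7/9 + 108 + 18))**2 = (9 + 1127/9)**2 = (1208/9)**2 = 1459264/81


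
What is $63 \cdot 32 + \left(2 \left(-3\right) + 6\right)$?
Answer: $2016$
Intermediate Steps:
$63 \cdot 32 + \left(2 \left(-3\right) + 6\right) = 2016 + \left(-6 + 6\right) = 2016 + 0 = 2016$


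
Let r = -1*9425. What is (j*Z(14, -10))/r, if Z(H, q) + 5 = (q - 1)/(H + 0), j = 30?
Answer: 243/13195 ≈ 0.018416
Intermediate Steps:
r = -9425
Z(H, q) = -5 + (-1 + q)/H (Z(H, q) = -5 + (q - 1)/(H + 0) = -5 + (-1 + q)/H)
(j*Z(14, -10))/r = (30*((-1 - 10 - 5*14)/14))/(-9425) = (30*((-1 - 10 - 70)/14))*(-1/9425) = (30*((1/14)*(-81)))*(-1/9425) = (30*(-81/14))*(-1/9425) = -1215/7*(-1/9425) = 243/13195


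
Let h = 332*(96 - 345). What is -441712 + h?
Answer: -524380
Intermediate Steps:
h = -82668 (h = 332*(-249) = -82668)
-441712 + h = -441712 - 82668 = -524380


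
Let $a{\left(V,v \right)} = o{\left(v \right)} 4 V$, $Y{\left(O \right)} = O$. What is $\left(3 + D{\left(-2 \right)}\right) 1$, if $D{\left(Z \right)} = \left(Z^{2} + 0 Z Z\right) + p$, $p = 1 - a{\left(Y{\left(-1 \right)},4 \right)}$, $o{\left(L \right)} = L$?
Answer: $24$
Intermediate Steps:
$a{\left(V,v \right)} = 4 V v$ ($a{\left(V,v \right)} = v 4 V = 4 v V = 4 V v$)
$p = 17$ ($p = 1 - 4 \left(-1\right) 4 = 1 - -16 = 1 + 16 = 17$)
$D{\left(Z \right)} = 17 + Z^{2}$ ($D{\left(Z \right)} = \left(Z^{2} + 0 Z Z\right) + 17 = \left(Z^{2} + 0 Z\right) + 17 = \left(Z^{2} + 0\right) + 17 = Z^{2} + 17 = 17 + Z^{2}$)
$\left(3 + D{\left(-2 \right)}\right) 1 = \left(3 + \left(17 + \left(-2\right)^{2}\right)\right) 1 = \left(3 + \left(17 + 4\right)\right) 1 = \left(3 + 21\right) 1 = 24 \cdot 1 = 24$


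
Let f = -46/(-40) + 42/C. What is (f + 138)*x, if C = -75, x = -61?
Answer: -845399/100 ≈ -8454.0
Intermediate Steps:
f = 59/100 (f = -46/(-40) + 42/(-75) = -46*(-1/40) + 42*(-1/75) = 23/20 - 14/25 = 59/100 ≈ 0.59000)
(f + 138)*x = (59/100 + 138)*(-61) = (13859/100)*(-61) = -845399/100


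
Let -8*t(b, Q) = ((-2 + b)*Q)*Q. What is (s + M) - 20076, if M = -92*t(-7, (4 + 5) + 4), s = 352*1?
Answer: -74431/2 ≈ -37216.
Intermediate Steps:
s = 352
t(b, Q) = -Q²*(-2 + b)/8 (t(b, Q) = -(-2 + b)*Q*Q/8 = -Q*(-2 + b)*Q/8 = -Q²*(-2 + b)/8)
M = -34983/2 (M = -23*((4 + 5) + 4)²*(2 - 1*(-7))/2 = -23*(9 + 4)²*(2 + 7)/2 = -23*13²*9/2 = -23*169*9/2 = -92*1521/8 = -34983/2 ≈ -17492.)
(s + M) - 20076 = (352 - 34983/2) - 20076 = -34279/2 - 20076 = -74431/2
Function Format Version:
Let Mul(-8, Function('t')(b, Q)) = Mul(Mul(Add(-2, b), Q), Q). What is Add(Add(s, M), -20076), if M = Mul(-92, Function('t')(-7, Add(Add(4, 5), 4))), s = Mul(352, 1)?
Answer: Rational(-74431, 2) ≈ -37216.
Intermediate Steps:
s = 352
Function('t')(b, Q) = Mul(Rational(-1, 8), Pow(Q, 2), Add(-2, b)) (Function('t')(b, Q) = Mul(Rational(-1, 8), Mul(Mul(Add(-2, b), Q), Q)) = Mul(Rational(-1, 8), Mul(Mul(Q, Add(-2, b)), Q)) = Mul(Rational(-1, 8), Mul(Pow(Q, 2), Add(-2, b))) = Mul(Rational(-1, 8), Pow(Q, 2), Add(-2, b)))
M = Rational(-34983, 2) (M = Mul(-92, Mul(Rational(1, 8), Pow(Add(Add(4, 5), 4), 2), Add(2, Mul(-1, -7)))) = Mul(-92, Mul(Rational(1, 8), Pow(Add(9, 4), 2), Add(2, 7))) = Mul(-92, Mul(Rational(1, 8), Pow(13, 2), 9)) = Mul(-92, Mul(Rational(1, 8), 169, 9)) = Mul(-92, Rational(1521, 8)) = Rational(-34983, 2) ≈ -17492.)
Add(Add(s, M), -20076) = Add(Add(352, Rational(-34983, 2)), -20076) = Add(Rational(-34279, 2), -20076) = Rational(-74431, 2)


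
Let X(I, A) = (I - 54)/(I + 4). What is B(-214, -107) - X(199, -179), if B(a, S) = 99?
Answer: 688/7 ≈ 98.286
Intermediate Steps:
X(I, A) = (-54 + I)/(4 + I)
B(-214, -107) - X(199, -179) = 99 - (-54 + 199)/(4 + 199) = 99 - 145/203 = 99 - 1*5/7 = 99 - 5/7 = 688/7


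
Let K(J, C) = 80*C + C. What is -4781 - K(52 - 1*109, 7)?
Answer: -5348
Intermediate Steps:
K(J, C) = 81*C
-4781 - K(52 - 1*109, 7) = -4781 - 81*7 = -4781 - 1*567 = -4781 - 567 = -5348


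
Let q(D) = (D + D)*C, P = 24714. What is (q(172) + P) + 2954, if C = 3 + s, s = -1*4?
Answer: 27324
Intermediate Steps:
s = -4
C = -1 (C = 3 - 4 = -1)
q(D) = -2*D (q(D) = (D + D)*(-1) = (2*D)*(-1) = -2*D)
(q(172) + P) + 2954 = (-2*172 + 24714) + 2954 = (-344 + 24714) + 2954 = 24370 + 2954 = 27324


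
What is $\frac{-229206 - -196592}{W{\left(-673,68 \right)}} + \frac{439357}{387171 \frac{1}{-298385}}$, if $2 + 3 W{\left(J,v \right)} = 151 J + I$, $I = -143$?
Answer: $- \frac{6670748205442889}{19700809164} \approx -3.386 \cdot 10^{5}$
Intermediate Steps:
$W{\left(J,v \right)} = - \frac{145}{3} + \frac{151 J}{3}$ ($W{\left(J,v \right)} = - \frac{2}{3} + \frac{151 J - 143}{3} = - \frac{2}{3} + \frac{-143 + 151 J}{3} = - \frac{2}{3} + \left(- \frac{143}{3} + \frac{151 J}{3}\right) = - \frac{145}{3} + \frac{151 J}{3}$)
$\frac{-229206 - -196592}{W{\left(-673,68 \right)}} + \frac{439357}{387171 \frac{1}{-298385}} = \frac{-229206 - -196592}{- \frac{145}{3} + \frac{151}{3} \left(-673\right)} + \frac{439357}{387171 \frac{1}{-298385}} = \frac{-229206 + 196592}{- \frac{145}{3} - \frac{101623}{3}} + \frac{439357}{387171 \left(- \frac{1}{298385}\right)} = - \frac{32614}{- \frac{101768}{3}} + \frac{439357}{- \frac{387171}{298385}} = \left(-32614\right) \left(- \frac{3}{101768}\right) + 439357 \left(- \frac{298385}{387171}\right) = \frac{48921}{50884} - \frac{131097538445}{387171} = - \frac{6670748205442889}{19700809164}$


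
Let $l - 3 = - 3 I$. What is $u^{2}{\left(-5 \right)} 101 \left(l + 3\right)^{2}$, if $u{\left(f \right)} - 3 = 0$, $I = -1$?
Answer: $73629$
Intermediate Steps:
$u{\left(f \right)} = 3$ ($u{\left(f \right)} = 3 + 0 = 3$)
$l = 6$ ($l = 3 - -3 = 3 + 3 = 6$)
$u^{2}{\left(-5 \right)} 101 \left(l + 3\right)^{2} = 3^{2} \cdot 101 \left(6 + 3\right)^{2} = 9 \cdot 101 \cdot 9^{2} = 909 \cdot 81 = 73629$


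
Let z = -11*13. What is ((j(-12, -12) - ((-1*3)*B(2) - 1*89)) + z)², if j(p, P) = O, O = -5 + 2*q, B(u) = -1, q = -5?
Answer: 5184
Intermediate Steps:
z = -143
O = -15 (O = -5 + 2*(-5) = -5 - 10 = -15)
j(p, P) = -15
((j(-12, -12) - ((-1*3)*B(2) - 1*89)) + z)² = ((-15 - (-1*3*(-1) - 1*89)) - 143)² = ((-15 - (-3*(-1) - 89)) - 143)² = ((-15 - (3 - 89)) - 143)² = ((-15 - 1*(-86)) - 143)² = ((-15 + 86) - 143)² = (71 - 143)² = (-72)² = 5184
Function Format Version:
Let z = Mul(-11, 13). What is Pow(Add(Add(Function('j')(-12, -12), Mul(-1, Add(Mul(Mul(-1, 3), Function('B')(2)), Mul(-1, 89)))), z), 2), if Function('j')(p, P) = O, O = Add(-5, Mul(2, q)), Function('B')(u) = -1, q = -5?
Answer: 5184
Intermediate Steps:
z = -143
O = -15 (O = Add(-5, Mul(2, -5)) = Add(-5, -10) = -15)
Function('j')(p, P) = -15
Pow(Add(Add(Function('j')(-12, -12), Mul(-1, Add(Mul(Mul(-1, 3), Function('B')(2)), Mul(-1, 89)))), z), 2) = Pow(Add(Add(-15, Mul(-1, Add(Mul(Mul(-1, 3), -1), Mul(-1, 89)))), -143), 2) = Pow(Add(Add(-15, Mul(-1, Add(Mul(-3, -1), -89))), -143), 2) = Pow(Add(Add(-15, Mul(-1, Add(3, -89))), -143), 2) = Pow(Add(Add(-15, Mul(-1, -86)), -143), 2) = Pow(Add(Add(-15, 86), -143), 2) = Pow(Add(71, -143), 2) = Pow(-72, 2) = 5184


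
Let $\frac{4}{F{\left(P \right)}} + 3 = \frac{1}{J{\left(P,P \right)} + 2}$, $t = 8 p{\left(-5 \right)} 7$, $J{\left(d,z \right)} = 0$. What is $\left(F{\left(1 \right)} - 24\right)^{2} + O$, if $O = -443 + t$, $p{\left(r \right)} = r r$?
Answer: $\frac{40309}{25} \approx 1612.4$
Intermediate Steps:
$p{\left(r \right)} = r^{2}$
$t = 1400$ ($t = 8 \left(-5\right)^{2} \cdot 7 = 8 \cdot 25 \cdot 7 = 200 \cdot 7 = 1400$)
$F{\left(P \right)} = - \frac{8}{5}$ ($F{\left(P \right)} = \frac{4}{-3 + \frac{1}{0 + 2}} = \frac{4}{-3 + \frac{1}{2}} = \frac{4}{- \frac{5}{2}} = 4 \left(- \frac{2}{5}\right) = - \frac{8}{5}$)
$O = 957$ ($O = -443 + 1400 = 957$)
$\left(F{\left(1 \right)} - 24\right)^{2} + O = \left(- \frac{8}{5} - 24\right)^{2} + 957 = \left(- \frac{128}{5}\right)^{2} + 957 = \frac{16384}{25} + 957 = \frac{40309}{25}$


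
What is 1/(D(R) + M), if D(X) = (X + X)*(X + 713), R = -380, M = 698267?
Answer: 1/445187 ≈ 2.2462e-6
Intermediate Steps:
D(X) = 2*X*(713 + X) (D(X) = (2*X)*(713 + X) = 2*X*(713 + X))
1/(D(R) + M) = 1/(2*(-380)*(713 - 380) + 698267) = 1/(2*(-380)*333 + 698267) = 1/(-253080 + 698267) = 1/445187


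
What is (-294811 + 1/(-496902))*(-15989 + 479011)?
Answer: -4844935721072179/35493 ≈ -1.3650e+11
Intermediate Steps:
(-294811 + 1/(-496902))*(-15989 + 479011) = (-294811 - 1/496902)*463022 = -146492175523/496902*463022 = -4844935721072179/35493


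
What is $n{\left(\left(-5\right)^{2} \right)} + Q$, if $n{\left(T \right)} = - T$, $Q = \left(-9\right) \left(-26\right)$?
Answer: $209$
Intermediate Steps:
$Q = 234$
$n{\left(\left(-5\right)^{2} \right)} + Q = - \left(-5\right)^{2} + 234 = \left(-1\right) 25 + 234 = -25 + 234 = 209$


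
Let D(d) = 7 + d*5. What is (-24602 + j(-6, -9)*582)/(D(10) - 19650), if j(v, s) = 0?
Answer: 24602/19593 ≈ 1.2557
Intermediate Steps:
D(d) = 7 + 5*d
(-24602 + j(-6, -9)*582)/(D(10) - 19650) = (-24602 + 0*582)/((7 + 5*10) - 19650) = (-24602 + 0)/((7 + 50) - 19650) = -24602/(57 - 19650) = -24602/(-19593) = -24602*(-1/19593) = 24602/19593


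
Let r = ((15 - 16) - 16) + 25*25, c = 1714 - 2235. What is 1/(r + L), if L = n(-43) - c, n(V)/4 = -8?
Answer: 1/1097 ≈ 0.00091158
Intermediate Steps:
n(V) = -32 (n(V) = 4*(-8) = -32)
c = -521
r = 608 (r = (-1 - 16) + 625 = -17 + 625 = 608)
L = 489 (L = -32 - 1*(-521) = -32 + 521 = 489)
1/(r + L) = 1/(608 + 489) = 1/1097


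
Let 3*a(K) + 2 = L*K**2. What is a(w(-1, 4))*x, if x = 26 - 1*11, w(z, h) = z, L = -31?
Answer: -165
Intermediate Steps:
x = 15 (x = 26 - 11 = 15)
a(K) = -2/3 - 31*K**2/3 (a(K) = -2/3 + (-31*K**2)/3 = -2/3 - 31*K**2/3)
a(w(-1, 4))*x = (-2/3 - 31/3*(-1)**2)*15 = (-2/3 - 31/3*1)*15 = (-2/3 - 31/3)*15 = -11*15 = -165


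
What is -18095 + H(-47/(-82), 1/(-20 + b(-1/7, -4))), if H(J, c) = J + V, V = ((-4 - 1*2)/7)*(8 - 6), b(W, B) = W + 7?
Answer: -10387185/574 ≈ -18096.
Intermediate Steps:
b(W, B) = 7 + W
V = -12/7 (V = ((-4 - 2)*(⅐))*2 = -6*⅐*2 = -6/7*2 = -12/7 ≈ -1.7143)
H(J, c) = -12/7 + J (H(J, c) = J - 12/7 = -12/7 + J)
-18095 + H(-47/(-82), 1/(-20 + b(-1/7, -4))) = -18095 + (-12/7 - 47/(-82)) = -18095 + (-12/7 - 47*(-1/82)) = -18095 + (-12/7 + 47/82) = -18095 - 655/574 = -10387185/574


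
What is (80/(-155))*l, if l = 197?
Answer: -3152/31 ≈ -101.68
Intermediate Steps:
(80/(-155))*l = (80/(-155))*197 = (80*(-1/155))*197 = -16/31*197 = -3152/31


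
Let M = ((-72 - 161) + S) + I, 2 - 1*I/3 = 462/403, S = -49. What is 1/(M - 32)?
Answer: -403/125510 ≈ -0.0032109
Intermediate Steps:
I = 1032/403 (I = 6 - 1386/403 = 1032/403 ≈ 2.5608)
M = -112614/403 (M = ((-72 - 161) - 49) + 1032/403 = (-233 - 49) + 1032/403 = -282 + 1032/403 = -112614/403 ≈ -279.44)
1/(M - 32) = 1/(-112614/403 - 32) = 1/(-125510/403) = -403/125510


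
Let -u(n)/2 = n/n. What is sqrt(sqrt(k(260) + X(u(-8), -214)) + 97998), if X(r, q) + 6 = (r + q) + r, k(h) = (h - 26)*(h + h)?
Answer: sqrt(97998 + 4*sqrt(7591)) ≈ 313.60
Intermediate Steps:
k(h) = 2*h*(-26 + h) (k(h) = (-26 + h)*(2*h) = 2*h*(-26 + h))
u(n) = -2 (u(n) = -2*n/n = -2*1 = -2)
X(r, q) = -6 + q + 2*r (X(r, q) = -6 + ((r + q) + r) = -6 + ((q + r) + r) = -6 + (q + 2*r) = -6 + q + 2*r)
sqrt(sqrt(k(260) + X(u(-8), -214)) + 97998) = sqrt(sqrt(2*260*(-26 + 260) + (-6 - 214 + 2*(-2))) + 97998) = sqrt(sqrt(2*260*234 + (-6 - 214 - 4)) + 97998) = sqrt(sqrt(121680 - 224) + 97998) = sqrt(sqrt(121456) + 97998) = sqrt(4*sqrt(7591) + 97998) = sqrt(97998 + 4*sqrt(7591))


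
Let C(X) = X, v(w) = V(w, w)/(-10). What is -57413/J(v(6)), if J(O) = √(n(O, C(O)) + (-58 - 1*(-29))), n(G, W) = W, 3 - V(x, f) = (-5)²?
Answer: 57413*I*√670/134 ≈ 11090.0*I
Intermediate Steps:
V(x, f) = -22 (V(x, f) = 3 - 1*(-5)² = 3 - 1*25 = 3 - 25 = -22)
v(w) = 11/5 (v(w) = -22/(-10) = -22*(-⅒) = 11/5)
J(O) = √(-29 + O) (J(O) = √(O + (-58 - 1*(-29))) = √(O + (-58 + 29)) = √(O - 29) = √(-29 + O))
-57413/J(v(6)) = -57413/√(-29 + 11/5) = -57413*(-I*√670/134) = -(-57413)*I*√670/134 = 57413*I*√670/134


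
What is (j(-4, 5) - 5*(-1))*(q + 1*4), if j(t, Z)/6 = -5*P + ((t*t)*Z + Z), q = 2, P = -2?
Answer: 3450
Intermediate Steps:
j(t, Z) = 60 + 6*Z + 6*Z*t**2 (j(t, Z) = 6*(-5*(-2) + ((t*t)*Z + Z)) = 6*(10 + (t**2*Z + Z)) = 6*(10 + (Z*t**2 + Z)) = 6*(10 + (Z + Z*t**2)) = 6*(10 + Z + Z*t**2) = 60 + 6*Z + 6*Z*t**2)
(j(-4, 5) - 5*(-1))*(q + 1*4) = ((60 + 6*5 + 6*5*(-4)**2) - 5*(-1))*(2 + 1*4) = ((60 + 30 + 6*5*16) + 5)*(2 + 4) = ((60 + 30 + 480) + 5)*6 = (570 + 5)*6 = 575*6 = 3450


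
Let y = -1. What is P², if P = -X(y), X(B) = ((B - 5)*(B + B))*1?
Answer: 144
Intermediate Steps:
X(B) = 2*B*(-5 + B) (X(B) = ((-5 + B)*(2*B))*1 = (2*B*(-5 + B))*1 = 2*B*(-5 + B))
P = -12 (P = -2*(-1)*(-5 - 1) = -2*(-1)*(-6) = -1*12 = -12)
P² = (-12)² = 144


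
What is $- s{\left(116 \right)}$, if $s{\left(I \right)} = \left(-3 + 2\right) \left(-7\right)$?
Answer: $-7$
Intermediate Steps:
$s{\left(I \right)} = 7$ ($s{\left(I \right)} = \left(-1\right) \left(-7\right) = 7$)
$- s{\left(116 \right)} = \left(-1\right) 7 = -7$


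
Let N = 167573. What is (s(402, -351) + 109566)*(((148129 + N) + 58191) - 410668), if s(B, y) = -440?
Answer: -4013108650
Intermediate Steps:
(s(402, -351) + 109566)*(((148129 + N) + 58191) - 410668) = (-440 + 109566)*(((148129 + 167573) + 58191) - 410668) = 109126*((315702 + 58191) - 410668) = 109126*(373893 - 410668) = 109126*(-36775) = -4013108650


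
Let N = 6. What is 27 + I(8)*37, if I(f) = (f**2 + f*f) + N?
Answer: 4985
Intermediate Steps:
I(f) = 6 + 2*f**2 (I(f) = (f**2 + f*f) + 6 = (f**2 + f**2) + 6 = 2*f**2 + 6 = 6 + 2*f**2)
27 + I(8)*37 = 27 + (6 + 2*8**2)*37 = 27 + (6 + 2*64)*37 = 27 + (6 + 128)*37 = 27 + 134*37 = 27 + 4958 = 4985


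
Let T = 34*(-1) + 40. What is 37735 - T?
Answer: 37729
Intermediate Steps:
T = 6 (T = -34 + 40 = 6)
37735 - T = 37735 - 1*6 = 37735 - 6 = 37729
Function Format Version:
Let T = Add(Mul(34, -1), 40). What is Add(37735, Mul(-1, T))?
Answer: 37729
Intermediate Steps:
T = 6 (T = Add(-34, 40) = 6)
Add(37735, Mul(-1, T)) = Add(37735, Mul(-1, 6)) = Add(37735, -6) = 37729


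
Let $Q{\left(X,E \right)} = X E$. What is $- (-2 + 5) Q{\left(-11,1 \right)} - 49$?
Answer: $-16$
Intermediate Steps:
$Q{\left(X,E \right)} = E X$
$- (-2 + 5) Q{\left(-11,1 \right)} - 49 = - (-2 + 5) 1 \left(-11\right) - 49 = \left(-1\right) 3 \left(-11\right) - 49 = \left(-3\right) \left(-11\right) - 49 = 33 - 49 = -16$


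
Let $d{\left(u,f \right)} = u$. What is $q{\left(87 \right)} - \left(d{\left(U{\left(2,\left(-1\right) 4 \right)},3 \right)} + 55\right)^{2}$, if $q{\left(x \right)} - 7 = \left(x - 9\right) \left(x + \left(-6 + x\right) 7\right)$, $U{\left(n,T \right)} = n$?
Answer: $47770$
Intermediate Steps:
$q{\left(x \right)} = 7 + \left(-42 + 8 x\right) \left(-9 + x\right)$ ($q{\left(x \right)} = 7 + \left(x - 9\right) \left(x + \left(-6 + x\right) 7\right) = 7 + \left(-9 + x\right) \left(x + \left(-42 + 7 x\right)\right) = 7 + \left(-9 + x\right) \left(-42 + 8 x\right) = 7 + \left(-42 + 8 x\right) \left(-9 + x\right)$)
$q{\left(87 \right)} - \left(d{\left(U{\left(2,\left(-1\right) 4 \right)},3 \right)} + 55\right)^{2} = \left(385 - 9918 + 8 \cdot 87^{2}\right) - \left(2 + 55\right)^{2} = \left(385 - 9918 + 8 \cdot 7569\right) - 57^{2} = \left(385 - 9918 + 60552\right) - 3249 = 51019 - 3249 = 47770$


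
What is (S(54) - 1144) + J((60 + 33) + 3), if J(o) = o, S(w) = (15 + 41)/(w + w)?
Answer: -28282/27 ≈ -1047.5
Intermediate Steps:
S(w) = 28/w (S(w) = 56/((2*w)) = 56*(1/(2*w)) = 28/w)
(S(54) - 1144) + J((60 + 33) + 3) = (28/54 - 1144) + ((60 + 33) + 3) = (28*(1/54) - 1144) + (93 + 3) = (14/27 - 1144) + 96 = -30874/27 + 96 = -28282/27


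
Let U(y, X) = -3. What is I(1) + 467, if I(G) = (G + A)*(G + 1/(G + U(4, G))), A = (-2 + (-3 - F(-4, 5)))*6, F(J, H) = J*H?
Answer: 1025/2 ≈ 512.50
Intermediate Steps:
F(J, H) = H*J
A = 90 (A = (-2 + (-3 - 5*(-4)))*6 = (-2 + (-3 - 1*(-20)))*6 = (-2 + (-3 + 20))*6 = (-2 + 17)*6 = 15*6 = 90)
I(G) = (90 + G)*(G + 1/(-3 + G)) (I(G) = (G + 90)*(G + 1/(G - 3)) = (90 + G)*(G + 1/(-3 + G)))
I(1) + 467 = (90 + 1**3 - 269*1 + 87*1**2)/(-3 + 1) + 467 = (90 + 1 - 269 + 87*1)/(-2) + 467 = -(90 + 1 - 269 + 87)/2 + 467 = -1/2*(-91) + 467 = 91/2 + 467 = 1025/2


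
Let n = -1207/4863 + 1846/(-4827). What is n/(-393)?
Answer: 4934429/3075054831 ≈ 0.0016047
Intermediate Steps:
n = -4934429/7824567 (n = -1207*1/4863 + 1846*(-1/4827) = -1207/4863 - 1846/4827 = -4934429/7824567 ≈ -0.63063)
n/(-393) = -4934429/7824567/(-393) = -4934429/7824567*(-1/393) = 4934429/3075054831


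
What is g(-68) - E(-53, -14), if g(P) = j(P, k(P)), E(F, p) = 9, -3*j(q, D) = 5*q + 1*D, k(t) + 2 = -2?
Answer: 317/3 ≈ 105.67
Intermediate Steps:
k(t) = -4 (k(t) = -2 - 2 = -4)
j(q, D) = -5*q/3 - D/3 (j(q, D) = -(5*q + 1*D)/3 = -(5*q + D)/3 = -(D + 5*q)/3 = -5*q/3 - D/3)
g(P) = 4/3 - 5*P/3 (g(P) = -5*P/3 - ⅓*(-4) = -5*P/3 + 4/3 = 4/3 - 5*P/3)
g(-68) - E(-53, -14) = (4/3 - 5/3*(-68)) - 1*9 = (4/3 + 340/3) - 9 = 344/3 - 9 = 317/3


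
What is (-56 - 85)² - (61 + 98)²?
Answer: -5400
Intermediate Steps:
(-56 - 85)² - (61 + 98)² = (-141)² - 1*159² = 19881 - 1*25281 = 19881 - 25281 = -5400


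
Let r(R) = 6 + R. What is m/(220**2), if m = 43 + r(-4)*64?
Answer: 171/48400 ≈ 0.0035331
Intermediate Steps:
m = 171 (m = 43 + (6 - 4)*64 = 43 + 2*64 = 43 + 128 = 171)
m/(220**2) = 171/(220**2) = 171/48400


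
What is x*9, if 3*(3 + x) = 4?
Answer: -15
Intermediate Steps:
x = -5/3 (x = -3 + (⅓)*4 = -3 + 4/3 = -5/3 ≈ -1.6667)
x*9 = -5/3*9 = -15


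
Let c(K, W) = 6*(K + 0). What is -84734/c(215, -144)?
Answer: -42367/645 ≈ -65.685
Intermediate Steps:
c(K, W) = 6*K
-84734/c(215, -144) = -84734/(6*215) = -84734/1290 = -84734*1/1290 = -42367/645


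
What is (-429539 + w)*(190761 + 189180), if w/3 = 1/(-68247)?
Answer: -1237541635726664/7583 ≈ -1.6320e+11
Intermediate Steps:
w = -1/22749 (w = 3/(-68247) = 3*(-1/68247) = -1/22749 ≈ -4.3958e-5)
(-429539 + w)*(190761 + 189180) = (-429539 - 1/22749)*(190761 + 189180) = -9771582712/22749*379941 = -1237541635726664/7583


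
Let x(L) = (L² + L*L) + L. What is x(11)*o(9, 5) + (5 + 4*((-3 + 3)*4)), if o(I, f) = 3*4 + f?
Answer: 4306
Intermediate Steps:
x(L) = L + 2*L² (x(L) = (L² + L²) + L = 2*L² + L = L + 2*L²)
o(I, f) = 12 + f
x(11)*o(9, 5) + (5 + 4*((-3 + 3)*4)) = (11*(1 + 2*11))*(12 + 5) + (5 + 4*((-3 + 3)*4)) = (11*(1 + 22))*17 + (5 + 4*(0*4)) = (11*23)*17 + (5 + 4*0) = 253*17 + (5 + 0) = 4301 + 5 = 4306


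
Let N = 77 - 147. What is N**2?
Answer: 4900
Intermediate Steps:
N = -70
N**2 = (-70)**2 = 4900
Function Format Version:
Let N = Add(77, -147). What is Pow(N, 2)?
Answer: 4900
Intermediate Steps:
N = -70
Pow(N, 2) = Pow(-70, 2) = 4900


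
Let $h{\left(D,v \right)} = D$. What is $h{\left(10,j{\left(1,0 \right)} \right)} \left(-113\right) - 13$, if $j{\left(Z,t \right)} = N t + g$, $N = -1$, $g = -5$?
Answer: $-1143$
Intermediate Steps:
$j{\left(Z,t \right)} = -5 - t$ ($j{\left(Z,t \right)} = - t - 5 = -5 - t$)
$h{\left(10,j{\left(1,0 \right)} \right)} \left(-113\right) - 13 = 10 \left(-113\right) - 13 = -1130 - 13 = -1143$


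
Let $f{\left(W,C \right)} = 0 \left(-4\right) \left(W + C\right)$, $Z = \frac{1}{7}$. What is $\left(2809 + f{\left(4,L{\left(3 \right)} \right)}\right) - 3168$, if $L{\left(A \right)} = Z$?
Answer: $-359$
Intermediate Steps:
$Z = \frac{1}{7} \approx 0.14286$
$L{\left(A \right)} = \frac{1}{7}$
$f{\left(W,C \right)} = 0$ ($f{\left(W,C \right)} = 0 \left(C + W\right) = 0$)
$\left(2809 + f{\left(4,L{\left(3 \right)} \right)}\right) - 3168 = \left(2809 + 0\right) - 3168 = 2809 - 3168 = -359$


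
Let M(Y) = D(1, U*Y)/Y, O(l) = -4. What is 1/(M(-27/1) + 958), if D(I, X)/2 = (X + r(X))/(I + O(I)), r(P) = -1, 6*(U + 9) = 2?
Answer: 81/78064 ≈ 0.0010376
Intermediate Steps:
U = -26/3 (U = -9 + (1/6)*2 = -9 + 1/3 = -26/3 ≈ -8.6667)
D(I, X) = 2*(-1 + X)/(-4 + I) (D(I, X) = 2*((X - 1)/(I - 4)) = 2*((-1 + X)/(-4 + I)) = 2*(-1 + X)/(-4 + I))
M(Y) = (2/3 + 52*Y/9)/Y (M(Y) = (2*(-1 - 26*Y/3)/(-4 + 1))/Y = (2*(-1 - 26*Y/3)/(-3))/Y = (2*(-1/3)*(-1 - 26*Y/3))/Y = (2/3 + 52*Y/9)/Y)
1/(M(-27/1) + 958) = 1/(2*(3 + 26*(-27/1))/(9*((-27/1))) + 958) = 1/(2*(3 + 26*(-27*1))/(9*((-27*1))) + 958) = 1/((2/9)*(3 + 26*(-27))/(-27) + 958) = 1/((2/9)*(-1/27)*(3 - 702) + 958) = 1/((2/9)*(-1/27)*(-699) + 958) = 1/(466/81 + 958) = 1/(78064/81) = 81/78064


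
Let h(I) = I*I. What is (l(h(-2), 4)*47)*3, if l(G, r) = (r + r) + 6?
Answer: 1974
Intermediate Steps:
h(I) = I**2
l(G, r) = 6 + 2*r (l(G, r) = 2*r + 6 = 6 + 2*r)
(l(h(-2), 4)*47)*3 = ((6 + 2*4)*47)*3 = ((6 + 8)*47)*3 = (14*47)*3 = 658*3 = 1974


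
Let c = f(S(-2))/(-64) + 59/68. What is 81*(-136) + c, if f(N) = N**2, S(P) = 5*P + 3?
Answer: -11985297/1088 ≈ -11016.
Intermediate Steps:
S(P) = 3 + 5*P
c = 111/1088 (c = (3 + 5*(-2))**2/(-64) + 59/68 = (3 - 10)**2*(-1/64) + 59*(1/68) = (-7)**2*(-1/64) + 59/68 = 49*(-1/64) + 59/68 = -49/64 + 59/68 = 111/1088 ≈ 0.10202)
81*(-136) + c = 81*(-136) + 111/1088 = -11016 + 111/1088 = -11985297/1088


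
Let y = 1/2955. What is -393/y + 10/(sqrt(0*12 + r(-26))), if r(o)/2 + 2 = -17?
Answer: -1161315 - 5*I*sqrt(38)/19 ≈ -1.1613e+6 - 1.6222*I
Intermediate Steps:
r(o) = -38 (r(o) = -4 + 2*(-17) = -4 - 34 = -38)
y = 1/2955 ≈ 0.00033841
-393/y + 10/(sqrt(0*12 + r(-26))) = -393/1/2955 + 10/(sqrt(0*12 - 38)) = -393*2955 + 10/(sqrt(0 - 38)) = -1161315 + 10/(sqrt(-38)) = -1161315 + 10/((I*sqrt(38))) = -1161315 + 10*(-I*sqrt(38)/38) = -1161315 - 5*I*sqrt(38)/19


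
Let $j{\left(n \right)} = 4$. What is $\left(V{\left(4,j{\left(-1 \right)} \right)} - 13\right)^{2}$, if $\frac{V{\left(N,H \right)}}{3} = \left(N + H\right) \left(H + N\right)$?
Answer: $32041$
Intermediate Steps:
$V{\left(N,H \right)} = 3 \left(H + N\right)^{2}$ ($V{\left(N,H \right)} = 3 \left(N + H\right) \left(H + N\right) = 3 \left(H + N\right) \left(H + N\right) = 3 \left(H + N\right)^{2}$)
$\left(V{\left(4,j{\left(-1 \right)} \right)} - 13\right)^{2} = \left(3 \left(4 + 4\right)^{2} - 13\right)^{2} = \left(3 \cdot 8^{2} - 13\right)^{2} = \left(3 \cdot 64 - 13\right)^{2} = \left(192 - 13\right)^{2} = 179^{2} = 32041$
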